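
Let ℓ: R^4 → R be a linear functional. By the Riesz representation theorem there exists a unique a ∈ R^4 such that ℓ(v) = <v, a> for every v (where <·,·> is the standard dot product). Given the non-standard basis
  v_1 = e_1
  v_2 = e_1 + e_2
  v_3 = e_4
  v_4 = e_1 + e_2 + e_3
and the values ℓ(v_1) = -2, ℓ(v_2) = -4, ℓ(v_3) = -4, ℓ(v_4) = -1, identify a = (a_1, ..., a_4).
a = (-2, -2, 3, -4)

Write a = (a_1, ..., a_4) in the standard basis. For each basis vector v_i, ℓ(v_i) = <v_i, a> is a linear equation in the a_j's. Collect the n equations into a matrix system V a = ℓ, where row i of V is v_i (expressed in the standard basis). Since V is invertible (lower-triangular with 1s on the diagonal, up to permutation), solve by back-substitution:
  V =
[[1, 0, 0, 0],
 [1, 1, 0, 0],
 [0, 0, 0, 1],
 [1, 1, 1, 0]]
  V a = (-2, -4, -4, -1)
Solving gives a = (-2, -2, 3, -4).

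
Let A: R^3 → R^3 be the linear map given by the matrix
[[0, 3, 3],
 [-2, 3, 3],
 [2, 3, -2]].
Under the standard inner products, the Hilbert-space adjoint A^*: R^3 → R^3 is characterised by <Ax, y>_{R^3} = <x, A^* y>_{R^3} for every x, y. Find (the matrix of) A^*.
A^* = A^T =
[[0, -2, 2],
 [3, 3, 3],
 [3, 3, -2]]

For real matrices with standard dot products, the defining identity <Ax, y> = <x, A^* y> gives (Ax)^T y = x^T (A^*) y, i.e. x^T A^T y = x^T (A^*) y. Since this holds for all x, y, we must have A^* = A^T. Therefore
A^* =
[[0, -2, 2],
 [3, 3, 3],
 [3, 3, -2]].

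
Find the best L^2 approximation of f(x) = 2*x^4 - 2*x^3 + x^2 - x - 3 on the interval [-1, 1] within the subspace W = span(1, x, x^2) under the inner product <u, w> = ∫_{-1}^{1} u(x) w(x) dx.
g(x) = 19*x^2/7 - 11*x/5 - 111/35

The best approximation g ∈ W is the orthogonal projection of f onto W. Writing g = a_0 + a_1 x + a_2 x^2, the coefficients solve the normal equations G · a = b where
  G_{ij} = <φ_i, φ_j> and b_i = <f, φ_i>, with φ_0 = 1, φ_1 = x, φ_2 = x^2.
G =
  [2, 0, 2/3]
  [0, 2/3, 0]
  [2/3, 0, 2/5],
b = (-68/15, -22/15, -36/35).
Solving gives a_0 = -111/35, a_1 = -11/5, a_2 = 19/7, so
  g(x) = 19*x^2/7 - 11*x/5 - 111/35.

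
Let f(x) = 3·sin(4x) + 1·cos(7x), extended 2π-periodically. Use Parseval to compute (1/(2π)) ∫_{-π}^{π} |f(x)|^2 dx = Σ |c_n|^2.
Σ |c_n|^2 = 5

Expand |f|^2 and use orthogonality of {sin(nx), cos(mx)} on [-π, π]:
  ∫_{-π}^{π} sin(nx)^2 dx = π, ∫ cos(mx)^2 dx = π, and cross terms integrate to 0.
So ∫_{-π}^{π} f(x)^2 dx = 3^2 · π + 1^2 · π = (9 + 1)π.
Divide by 2π: (9 + 1)/2 = 5.
By Parseval, this equals Σ |c_n|^2.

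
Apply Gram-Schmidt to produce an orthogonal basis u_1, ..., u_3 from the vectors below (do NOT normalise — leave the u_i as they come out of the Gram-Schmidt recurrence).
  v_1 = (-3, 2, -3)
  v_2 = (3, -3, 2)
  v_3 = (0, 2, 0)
Orthogonal basis:
  u_1 = (-3, 2, -3)
  u_2 = (3/22, -12/11, -19/22)
  u_3 = (30/43, 18/43, -18/43)

Apply the Gram-Schmidt recurrence
  u_1 = v_1
  u_i = v_i − Σ_{j<i} ((v_i · u_j) / (u_j · u_j)) · u_j.

Step by step this gives:
  u_1 = (-3, 2, -3)
  u_2 = (3/22, -12/11, -19/22)
  u_3 = (30/43, 18/43, -18/43)

Orthogonality check:
  u_2 · u_1 = 0 (should be 0)
  u_3 · u_1 = 0 (should be 0)
  u_3 · u_2 = 0 (should be 0)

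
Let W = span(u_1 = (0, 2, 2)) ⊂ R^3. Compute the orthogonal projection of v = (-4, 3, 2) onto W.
proj_W(v) = (0, 5/2, 5/2)

Set up U = [u_1 | ... | u_1] ∈ R^(3×1). The projector onto W = col(U) is P = U (U^T U)^(-1) U^T.
Compute U^T U =
  [8],
and U^T v = (10).
Solve U^T U · c = U^T v for the coefficients: c = (5/4). The projection is proj_W(v) = U c.
Check: (v - proj_W(v)) · u_1 = 0  (should be 0).
Result: proj_W(v) = (0, 5/2, 5/2).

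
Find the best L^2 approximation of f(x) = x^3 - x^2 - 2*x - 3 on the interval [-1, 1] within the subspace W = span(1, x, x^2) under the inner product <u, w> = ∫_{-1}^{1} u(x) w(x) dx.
g(x) = -x^2 - 7*x/5 - 3

The best approximation g ∈ W is the orthogonal projection of f onto W. Writing g = a_0 + a_1 x + a_2 x^2, the coefficients solve the normal equations G · a = b where
  G_{ij} = <φ_i, φ_j> and b_i = <f, φ_i>, with φ_0 = 1, φ_1 = x, φ_2 = x^2.
G =
  [2, 0, 2/3]
  [0, 2/3, 0]
  [2/3, 0, 2/5],
b = (-20/3, -14/15, -12/5).
Solving gives a_0 = -3, a_1 = -7/5, a_2 = -1, so
  g(x) = -x^2 - 7*x/5 - 3.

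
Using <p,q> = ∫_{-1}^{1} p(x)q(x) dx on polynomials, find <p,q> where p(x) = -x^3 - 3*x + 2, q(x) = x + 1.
<p,q> = 8/5

Expand the product: p(x)·q(x) = -x^4 - x^3 - 3*x^2 - x + 2.
∫_{-1}^{1} of each monomial x^k gives [2/(k+1) if k even, 0 if k odd]. Integrating term-by-term (or equivalently evaluating the antiderivative F(x) = -x^5/5 - x^4/4 - x^3 - x^2/2 + 2*x at the endpoints):
  F(1) − F(−1) = 1/20 − (-31/20) = 8/5.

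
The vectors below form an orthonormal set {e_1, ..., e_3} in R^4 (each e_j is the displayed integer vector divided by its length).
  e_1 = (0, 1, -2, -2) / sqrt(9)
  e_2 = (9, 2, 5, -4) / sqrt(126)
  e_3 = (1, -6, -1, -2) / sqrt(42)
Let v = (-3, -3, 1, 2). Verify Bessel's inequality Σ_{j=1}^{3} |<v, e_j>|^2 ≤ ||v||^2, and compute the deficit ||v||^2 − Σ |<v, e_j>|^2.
Σ |<v, e_j>|^2 = 65/3; ||v||^2 = 23; deficit = 4/3

Write each e_j = u_j / sqrt(<u_j, u_j>) where u_j is the displayed integer vector. Then <v, e_j> = <v, u_j> / sqrt(<u_j, u_j>), so |<v, e_j>|^2 = <v, u_j>^2 / <u_j, u_j>.
Coefficients: <v, e_1> = -9/sqrt(9), <v, e_2> = -36/sqrt(126), <v, e_3> = 10/sqrt(42).
Square and sum: Σ |<v, e_j>|^2 = 65/3.
Compute ||v||^2 = v·v = 23.
Deficit = 23 − 65/3 = 4/3 ≥ 0, confirming Bessel's inequality. (The deficit equals ||v − Σ <v,e_j> e_j||^2, the squared distance from v to span{e_j}.)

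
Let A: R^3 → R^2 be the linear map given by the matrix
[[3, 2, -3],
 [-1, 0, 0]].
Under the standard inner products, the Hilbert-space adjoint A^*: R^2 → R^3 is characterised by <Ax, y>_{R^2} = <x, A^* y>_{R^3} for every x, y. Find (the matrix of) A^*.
A^* = A^T =
[[3, -1],
 [2, 0],
 [-3, 0]]

For real matrices with standard dot products, the defining identity <Ax, y> = <x, A^* y> gives (Ax)^T y = x^T (A^*) y, i.e. x^T A^T y = x^T (A^*) y. Since this holds for all x, y, we must have A^* = A^T. Therefore
A^* =
[[3, -1],
 [2, 0],
 [-3, 0]].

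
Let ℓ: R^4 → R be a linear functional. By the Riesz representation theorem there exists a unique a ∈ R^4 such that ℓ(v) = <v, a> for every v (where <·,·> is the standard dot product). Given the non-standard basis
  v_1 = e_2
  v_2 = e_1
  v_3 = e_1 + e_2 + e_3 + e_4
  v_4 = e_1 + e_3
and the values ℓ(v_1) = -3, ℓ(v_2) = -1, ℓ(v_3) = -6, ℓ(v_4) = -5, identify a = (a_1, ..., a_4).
a = (-1, -3, -4, 2)

Write a = (a_1, ..., a_4) in the standard basis. For each basis vector v_i, ℓ(v_i) = <v_i, a> is a linear equation in the a_j's. Collect the n equations into a matrix system V a = ℓ, where row i of V is v_i (expressed in the standard basis). Since V is invertible (lower-triangular with 1s on the diagonal, up to permutation), solve by back-substitution:
  V =
[[0, 1, 0, 0],
 [1, 0, 0, 0],
 [1, 1, 1, 1],
 [1, 0, 1, 0]]
  V a = (-3, -1, -6, -5)
Solving gives a = (-1, -3, -4, 2).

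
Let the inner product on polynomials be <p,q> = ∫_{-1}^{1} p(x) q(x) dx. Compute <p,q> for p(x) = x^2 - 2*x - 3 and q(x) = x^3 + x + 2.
<p,q> = -64/5

Expand the product: p(x)·q(x) = x^5 - 2*x^4 - 2*x^3 - 7*x - 6.
∫_{-1}^{1} of each monomial x^k gives [2/(k+1) if k even, 0 if k odd]. Integrating term-by-term (or equivalently evaluating the antiderivative F(x) = x^6/6 - 2*x^5/5 - x^4/2 - 7*x^2/2 - 6*x at the endpoints):
  F(1) − F(−1) = -307/30 − (77/30) = -64/5.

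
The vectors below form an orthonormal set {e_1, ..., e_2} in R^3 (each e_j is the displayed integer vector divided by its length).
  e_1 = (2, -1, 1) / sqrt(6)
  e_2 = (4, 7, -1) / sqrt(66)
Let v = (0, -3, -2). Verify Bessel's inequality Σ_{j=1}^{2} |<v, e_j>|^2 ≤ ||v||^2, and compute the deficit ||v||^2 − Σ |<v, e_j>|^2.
Σ |<v, e_j>|^2 = 62/11; ||v||^2 = 13; deficit = 81/11

Write each e_j = u_j / sqrt(<u_j, u_j>) where u_j is the displayed integer vector. Then <v, e_j> = <v, u_j> / sqrt(<u_j, u_j>), so |<v, e_j>|^2 = <v, u_j>^2 / <u_j, u_j>.
Coefficients: <v, e_1> = 1/sqrt(6), <v, e_2> = -19/sqrt(66).
Square and sum: Σ |<v, e_j>|^2 = 62/11.
Compute ||v||^2 = v·v = 13.
Deficit = 13 − 62/11 = 81/11 ≥ 0, confirming Bessel's inequality. (The deficit equals ||v − Σ <v,e_j> e_j||^2, the squared distance from v to span{e_j}.)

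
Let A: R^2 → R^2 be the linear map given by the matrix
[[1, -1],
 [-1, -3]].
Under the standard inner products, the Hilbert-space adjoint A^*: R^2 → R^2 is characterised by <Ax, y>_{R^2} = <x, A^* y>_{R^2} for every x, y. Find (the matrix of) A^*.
A^* = A^T =
[[1, -1],
 [-1, -3]]

For real matrices with standard dot products, the defining identity <Ax, y> = <x, A^* y> gives (Ax)^T y = x^T (A^*) y, i.e. x^T A^T y = x^T (A^*) y. Since this holds for all x, y, we must have A^* = A^T. Therefore
A^* =
[[1, -1],
 [-1, -3]].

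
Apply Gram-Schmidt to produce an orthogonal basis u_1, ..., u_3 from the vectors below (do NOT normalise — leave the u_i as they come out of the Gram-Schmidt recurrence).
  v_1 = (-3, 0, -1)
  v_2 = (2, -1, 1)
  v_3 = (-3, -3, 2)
Orthogonal basis:
  u_1 = (-3, 0, -1)
  u_2 = (-1/10, -1, 3/10)
  u_3 = (-6/11, 6/11, 18/11)

Apply the Gram-Schmidt recurrence
  u_1 = v_1
  u_i = v_i − Σ_{j<i} ((v_i · u_j) / (u_j · u_j)) · u_j.

Step by step this gives:
  u_1 = (-3, 0, -1)
  u_2 = (-1/10, -1, 3/10)
  u_3 = (-6/11, 6/11, 18/11)

Orthogonality check:
  u_2 · u_1 = 0 (should be 0)
  u_3 · u_1 = 0 (should be 0)
  u_3 · u_2 = 0 (should be 0)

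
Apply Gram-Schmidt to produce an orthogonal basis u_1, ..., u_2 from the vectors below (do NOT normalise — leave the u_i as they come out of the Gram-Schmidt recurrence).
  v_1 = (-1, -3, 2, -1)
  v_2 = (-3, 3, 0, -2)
Orthogonal basis:
  u_1 = (-1, -3, 2, -1)
  u_2 = (-49/15, 11/5, 8/15, -34/15)

Apply the Gram-Schmidt recurrence
  u_1 = v_1
  u_i = v_i − Σ_{j<i} ((v_i · u_j) / (u_j · u_j)) · u_j.

Step by step this gives:
  u_1 = (-1, -3, 2, -1)
  u_2 = (-49/15, 11/5, 8/15, -34/15)

Orthogonality check:
  u_2 · u_1 = 0 (should be 0)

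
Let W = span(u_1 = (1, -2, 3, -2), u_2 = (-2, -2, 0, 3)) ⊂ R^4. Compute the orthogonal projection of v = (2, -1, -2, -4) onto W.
proj_W(v) = (251/145, 182/145, 69/145, -388/145)

Set up U = [u_1 | ... | u_2] ∈ R^(4×2). The projector onto W = col(U) is P = U (U^T U)^(-1) U^T.
Compute U^T U =
  [18, -4]
  [-4, 17],
and U^T v = (6, -14).
Solve U^T U · c = U^T v for the coefficients: c = (23/145, -114/145). The projection is proj_W(v) = U c.
Check: (v - proj_W(v)) · u_1 = 0  (should be 0).
Check: (v - proj_W(v)) · u_2 = 0  (should be 0).
Result: proj_W(v) = (251/145, 182/145, 69/145, -388/145).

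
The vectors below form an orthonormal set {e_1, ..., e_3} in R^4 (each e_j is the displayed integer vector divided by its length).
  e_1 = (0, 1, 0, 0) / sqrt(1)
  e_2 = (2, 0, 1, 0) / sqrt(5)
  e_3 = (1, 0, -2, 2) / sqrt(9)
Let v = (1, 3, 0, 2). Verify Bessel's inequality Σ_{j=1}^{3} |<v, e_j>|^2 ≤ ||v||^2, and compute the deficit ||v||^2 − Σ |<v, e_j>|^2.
Σ |<v, e_j>|^2 = 566/45; ||v||^2 = 14; deficit = 64/45

Write each e_j = u_j / sqrt(<u_j, u_j>) where u_j is the displayed integer vector. Then <v, e_j> = <v, u_j> / sqrt(<u_j, u_j>), so |<v, e_j>|^2 = <v, u_j>^2 / <u_j, u_j>.
Coefficients: <v, e_1> = 3/sqrt(1), <v, e_2> = 2/sqrt(5), <v, e_3> = 5/sqrt(9).
Square and sum: Σ |<v, e_j>|^2 = 566/45.
Compute ||v||^2 = v·v = 14.
Deficit = 14 − 566/45 = 64/45 ≥ 0, confirming Bessel's inequality. (The deficit equals ||v − Σ <v,e_j> e_j||^2, the squared distance from v to span{e_j}.)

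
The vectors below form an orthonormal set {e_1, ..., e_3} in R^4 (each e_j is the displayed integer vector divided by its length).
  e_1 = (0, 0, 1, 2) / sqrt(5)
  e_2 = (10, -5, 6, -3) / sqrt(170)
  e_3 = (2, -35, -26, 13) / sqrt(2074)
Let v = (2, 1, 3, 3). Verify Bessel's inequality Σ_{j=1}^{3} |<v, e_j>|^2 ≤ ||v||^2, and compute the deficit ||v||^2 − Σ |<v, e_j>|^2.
Σ |<v, e_j>|^2 = 1339/61; ||v||^2 = 23; deficit = 64/61

Write each e_j = u_j / sqrt(<u_j, u_j>) where u_j is the displayed integer vector. Then <v, e_j> = <v, u_j> / sqrt(<u_j, u_j>), so |<v, e_j>|^2 = <v, u_j>^2 / <u_j, u_j>.
Coefficients: <v, e_1> = 9/sqrt(5), <v, e_2> = 24/sqrt(170), <v, e_3> = -70/sqrt(2074).
Square and sum: Σ |<v, e_j>|^2 = 1339/61.
Compute ||v||^2 = v·v = 23.
Deficit = 23 − 1339/61 = 64/61 ≥ 0, confirming Bessel's inequality. (The deficit equals ||v − Σ <v,e_j> e_j||^2, the squared distance from v to span{e_j}.)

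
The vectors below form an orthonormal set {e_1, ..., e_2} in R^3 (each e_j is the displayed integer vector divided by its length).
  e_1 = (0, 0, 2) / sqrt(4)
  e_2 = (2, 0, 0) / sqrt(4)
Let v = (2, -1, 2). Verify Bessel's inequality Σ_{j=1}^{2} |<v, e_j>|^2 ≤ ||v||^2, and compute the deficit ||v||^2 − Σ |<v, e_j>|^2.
Σ |<v, e_j>|^2 = 8; ||v||^2 = 9; deficit = 1

Write each e_j = u_j / sqrt(<u_j, u_j>) where u_j is the displayed integer vector. Then <v, e_j> = <v, u_j> / sqrt(<u_j, u_j>), so |<v, e_j>|^2 = <v, u_j>^2 / <u_j, u_j>.
Coefficients: <v, e_1> = 4/sqrt(4), <v, e_2> = 4/sqrt(4).
Square and sum: Σ |<v, e_j>|^2 = 8.
Compute ||v||^2 = v·v = 9.
Deficit = 9 − 8 = 1 ≥ 0, confirming Bessel's inequality. (The deficit equals ||v − Σ <v,e_j> e_j||^2, the squared distance from v to span{e_j}.)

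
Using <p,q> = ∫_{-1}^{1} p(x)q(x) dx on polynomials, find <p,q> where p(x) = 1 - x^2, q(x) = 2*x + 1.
<p,q> = 4/3

Expand the product: p(x)·q(x) = -2*x^3 - x^2 + 2*x + 1.
∫_{-1}^{1} of each monomial x^k gives [2/(k+1) if k even, 0 if k odd]. Integrating term-by-term (or equivalently evaluating the antiderivative F(x) = -x^4/2 - x^3/3 + x^2 + x at the endpoints):
  F(1) − F(−1) = 7/6 − (-1/6) = 4/3.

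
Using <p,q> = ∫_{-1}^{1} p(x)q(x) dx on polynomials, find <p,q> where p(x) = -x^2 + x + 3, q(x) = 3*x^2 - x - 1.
<p,q> = -6/5

Expand the product: p(x)·q(x) = -3*x^4 + 4*x^3 + 9*x^2 - 4*x - 3.
∫_{-1}^{1} of each monomial x^k gives [2/(k+1) if k even, 0 if k odd]. Integrating term-by-term (or equivalently evaluating the antiderivative F(x) = -3*x^5/5 + x^4 + 3*x^3 - 2*x^2 - 3*x at the endpoints):
  F(1) − F(−1) = -8/5 − (-2/5) = -6/5.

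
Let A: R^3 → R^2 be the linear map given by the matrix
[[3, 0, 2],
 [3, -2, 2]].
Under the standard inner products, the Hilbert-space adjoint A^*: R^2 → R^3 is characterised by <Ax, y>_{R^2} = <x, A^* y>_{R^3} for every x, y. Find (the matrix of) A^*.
A^* = A^T =
[[3, 3],
 [0, -2],
 [2, 2]]

For real matrices with standard dot products, the defining identity <Ax, y> = <x, A^* y> gives (Ax)^T y = x^T (A^*) y, i.e. x^T A^T y = x^T (A^*) y. Since this holds for all x, y, we must have A^* = A^T. Therefore
A^* =
[[3, 3],
 [0, -2],
 [2, 2]].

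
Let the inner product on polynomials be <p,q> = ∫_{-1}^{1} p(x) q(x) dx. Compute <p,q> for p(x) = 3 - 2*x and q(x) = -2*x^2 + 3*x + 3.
<p,q> = 10

Expand the product: p(x)·q(x) = 4*x^3 - 12*x^2 + 3*x + 9.
∫_{-1}^{1} of each monomial x^k gives [2/(k+1) if k even, 0 if k odd]. Integrating term-by-term (or equivalently evaluating the antiderivative F(x) = x^4 - 4*x^3 + 3*x^2/2 + 9*x at the endpoints):
  F(1) − F(−1) = 15/2 − (-5/2) = 10.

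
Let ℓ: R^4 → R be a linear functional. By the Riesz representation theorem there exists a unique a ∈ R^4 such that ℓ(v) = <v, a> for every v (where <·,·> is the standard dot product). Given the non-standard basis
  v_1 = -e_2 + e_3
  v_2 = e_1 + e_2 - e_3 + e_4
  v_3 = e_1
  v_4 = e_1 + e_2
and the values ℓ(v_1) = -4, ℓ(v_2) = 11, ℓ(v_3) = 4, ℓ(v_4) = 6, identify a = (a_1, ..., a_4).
a = (4, 2, -2, 3)

Write a = (a_1, ..., a_4) in the standard basis. For each basis vector v_i, ℓ(v_i) = <v_i, a> is a linear equation in the a_j's. Collect the n equations into a matrix system V a = ℓ, where row i of V is v_i (expressed in the standard basis). Since V is invertible (lower-triangular with 1s on the diagonal, up to permutation), solve by back-substitution:
  V =
[[0, -1, 1, 0],
 [1, 1, -1, 1],
 [1, 0, 0, 0],
 [1, 1, 0, 0]]
  V a = (-4, 11, 4, 6)
Solving gives a = (4, 2, -2, 3).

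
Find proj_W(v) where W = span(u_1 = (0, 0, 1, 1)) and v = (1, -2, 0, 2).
proj_W(v) = (0, 0, 1, 1)

Set up U = [u_1 | ... | u_1] ∈ R^(4×1). The projector onto W = col(U) is P = U (U^T U)^(-1) U^T.
Compute U^T U =
  [2],
and U^T v = (2).
Solve U^T U · c = U^T v for the coefficients: c = (1). The projection is proj_W(v) = U c.
Check: (v - proj_W(v)) · u_1 = 0  (should be 0).
Result: proj_W(v) = (0, 0, 1, 1).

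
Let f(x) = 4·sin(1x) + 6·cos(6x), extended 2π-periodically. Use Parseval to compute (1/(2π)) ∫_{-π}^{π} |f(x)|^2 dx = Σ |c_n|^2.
Σ |c_n|^2 = 26

Expand |f|^2 and use orthogonality of {sin(nx), cos(mx)} on [-π, π]:
  ∫_{-π}^{π} sin(nx)^2 dx = π, ∫ cos(mx)^2 dx = π, and cross terms integrate to 0.
So ∫_{-π}^{π} f(x)^2 dx = 4^2 · π + 6^2 · π = (16 + 36)π.
Divide by 2π: (16 + 36)/2 = 26.
By Parseval, this equals Σ |c_n|^2.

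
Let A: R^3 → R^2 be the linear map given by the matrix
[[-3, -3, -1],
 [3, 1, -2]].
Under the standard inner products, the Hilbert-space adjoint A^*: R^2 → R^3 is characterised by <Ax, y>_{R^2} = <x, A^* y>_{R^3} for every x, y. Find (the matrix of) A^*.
A^* = A^T =
[[-3, 3],
 [-3, 1],
 [-1, -2]]

For real matrices with standard dot products, the defining identity <Ax, y> = <x, A^* y> gives (Ax)^T y = x^T (A^*) y, i.e. x^T A^T y = x^T (A^*) y. Since this holds for all x, y, we must have A^* = A^T. Therefore
A^* =
[[-3, 3],
 [-3, 1],
 [-1, -2]].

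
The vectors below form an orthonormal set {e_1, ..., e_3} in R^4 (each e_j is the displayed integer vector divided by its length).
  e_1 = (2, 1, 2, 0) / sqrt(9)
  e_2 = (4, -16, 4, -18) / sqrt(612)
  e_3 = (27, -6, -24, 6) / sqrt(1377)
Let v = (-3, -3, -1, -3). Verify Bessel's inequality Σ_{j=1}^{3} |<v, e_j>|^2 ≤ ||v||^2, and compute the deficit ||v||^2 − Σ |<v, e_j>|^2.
Σ |<v, e_j>|^2 = 251/9; ||v||^2 = 28; deficit = 1/9

Write each e_j = u_j / sqrt(<u_j, u_j>) where u_j is the displayed integer vector. Then <v, e_j> = <v, u_j> / sqrt(<u_j, u_j>), so |<v, e_j>|^2 = <v, u_j>^2 / <u_j, u_j>.
Coefficients: <v, e_1> = -11/sqrt(9), <v, e_2> = 86/sqrt(612), <v, e_3> = -57/sqrt(1377).
Square and sum: Σ |<v, e_j>|^2 = 251/9.
Compute ||v||^2 = v·v = 28.
Deficit = 28 − 251/9 = 1/9 ≥ 0, confirming Bessel's inequality. (The deficit equals ||v − Σ <v,e_j> e_j||^2, the squared distance from v to span{e_j}.)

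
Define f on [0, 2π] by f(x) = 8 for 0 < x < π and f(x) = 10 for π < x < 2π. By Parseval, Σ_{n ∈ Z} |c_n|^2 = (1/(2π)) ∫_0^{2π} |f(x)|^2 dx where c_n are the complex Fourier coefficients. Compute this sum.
Σ |c_n|^2 = 82

Parseval equates the L^2 energy of f (normalised by 1/(2π)) with the ℓ^2 sum of its Fourier coefficients: (1/(2π)) ∫_0^{2π} |f|^2 = Σ |c_n|^2.
Compute the left side: (1/(2π)) [∫_0^π 8^2 dx + ∫_π^{2π} 10^2 dx] = (1/(2π)) · (64π + 100π) = (64 + 100)/2 = 82.
So Σ_{n ∈ Z} |c_n|^2 = 82.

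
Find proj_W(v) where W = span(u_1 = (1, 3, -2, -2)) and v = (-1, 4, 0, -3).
proj_W(v) = (17/18, 17/6, -17/9, -17/9)

Set up U = [u_1 | ... | u_1] ∈ R^(4×1). The projector onto W = col(U) is P = U (U^T U)^(-1) U^T.
Compute U^T U =
  [18],
and U^T v = (17).
Solve U^T U · c = U^T v for the coefficients: c = (17/18). The projection is proj_W(v) = U c.
Check: (v - proj_W(v)) · u_1 = 0  (should be 0).
Result: proj_W(v) = (17/18, 17/6, -17/9, -17/9).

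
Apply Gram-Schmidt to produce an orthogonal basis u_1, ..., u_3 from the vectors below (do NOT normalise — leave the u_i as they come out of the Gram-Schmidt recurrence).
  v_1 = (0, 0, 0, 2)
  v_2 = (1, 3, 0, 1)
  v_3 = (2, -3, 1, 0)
Orthogonal basis:
  u_1 = (0, 0, 0, 2)
  u_2 = (1, 3, 0, 0)
  u_3 = (27/10, -9/10, 1, 0)

Apply the Gram-Schmidt recurrence
  u_1 = v_1
  u_i = v_i − Σ_{j<i} ((v_i · u_j) / (u_j · u_j)) · u_j.

Step by step this gives:
  u_1 = (0, 0, 0, 2)
  u_2 = (1, 3, 0, 0)
  u_3 = (27/10, -9/10, 1, 0)

Orthogonality check:
  u_2 · u_1 = 0 (should be 0)
  u_3 · u_1 = 0 (should be 0)
  u_3 · u_2 = 0 (should be 0)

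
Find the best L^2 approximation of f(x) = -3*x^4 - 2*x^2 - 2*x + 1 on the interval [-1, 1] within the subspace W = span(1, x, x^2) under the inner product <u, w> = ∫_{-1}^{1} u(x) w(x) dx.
g(x) = -32*x^2/7 - 2*x + 44/35

The best approximation g ∈ W is the orthogonal projection of f onto W. Writing g = a_0 + a_1 x + a_2 x^2, the coefficients solve the normal equations G · a = b where
  G_{ij} = <φ_i, φ_j> and b_i = <f, φ_i>, with φ_0 = 1, φ_1 = x, φ_2 = x^2.
G =
  [2, 0, 2/3]
  [0, 2/3, 0]
  [2/3, 0, 2/5],
b = (-8/15, -4/3, -104/105).
Solving gives a_0 = 44/35, a_1 = -2, a_2 = -32/7, so
  g(x) = -32*x^2/7 - 2*x + 44/35.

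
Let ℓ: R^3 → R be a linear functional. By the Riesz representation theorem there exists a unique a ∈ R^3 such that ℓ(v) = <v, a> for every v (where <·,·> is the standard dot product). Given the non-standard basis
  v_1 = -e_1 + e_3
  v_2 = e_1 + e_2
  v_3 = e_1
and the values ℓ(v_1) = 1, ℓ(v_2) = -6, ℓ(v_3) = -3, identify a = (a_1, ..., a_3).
a = (-3, -3, -2)

Write a = (a_1, ..., a_3) in the standard basis. For each basis vector v_i, ℓ(v_i) = <v_i, a> is a linear equation in the a_j's. Collect the n equations into a matrix system V a = ℓ, where row i of V is v_i (expressed in the standard basis). Since V is invertible (lower-triangular with 1s on the diagonal, up to permutation), solve by back-substitution:
  V =
[[-1, 0, 1],
 [1, 1, 0],
 [1, 0, 0]]
  V a = (1, -6, -3)
Solving gives a = (-3, -3, -2).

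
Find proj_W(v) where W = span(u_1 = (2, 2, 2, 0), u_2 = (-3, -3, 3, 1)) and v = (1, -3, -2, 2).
proj_W(v) = (-88/75, -88/75, -124/75, -2/25)

Set up U = [u_1 | ... | u_2] ∈ R^(4×2). The projector onto W = col(U) is P = U (U^T U)^(-1) U^T.
Compute U^T U =
  [12, -6]
  [-6, 28],
and U^T v = (-8, 2).
Solve U^T U · c = U^T v for the coefficients: c = (-53/75, -2/25). The projection is proj_W(v) = U c.
Check: (v - proj_W(v)) · u_1 = 0  (should be 0).
Check: (v - proj_W(v)) · u_2 = 0  (should be 0).
Result: proj_W(v) = (-88/75, -88/75, -124/75, -2/25).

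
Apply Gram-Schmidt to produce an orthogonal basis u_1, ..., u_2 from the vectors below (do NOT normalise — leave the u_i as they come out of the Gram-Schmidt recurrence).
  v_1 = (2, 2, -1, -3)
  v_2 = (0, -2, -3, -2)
Orthogonal basis:
  u_1 = (2, 2, -1, -3)
  u_2 = (-5/9, -23/9, -49/18, -7/6)

Apply the Gram-Schmidt recurrence
  u_1 = v_1
  u_i = v_i − Σ_{j<i} ((v_i · u_j) / (u_j · u_j)) · u_j.

Step by step this gives:
  u_1 = (2, 2, -1, -3)
  u_2 = (-5/9, -23/9, -49/18, -7/6)

Orthogonality check:
  u_2 · u_1 = 0 (should be 0)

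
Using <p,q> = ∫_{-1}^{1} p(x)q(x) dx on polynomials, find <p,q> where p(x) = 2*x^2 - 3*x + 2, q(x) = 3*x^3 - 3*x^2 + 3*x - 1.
<p,q> = -64/3

Expand the product: p(x)·q(x) = 6*x^5 - 15*x^4 + 21*x^3 - 17*x^2 + 9*x - 2.
∫_{-1}^{1} of each monomial x^k gives [2/(k+1) if k even, 0 if k odd]. Integrating term-by-term (or equivalently evaluating the antiderivative F(x) = x^6 - 3*x^5 + 21*x^4/4 - 17*x^3/3 + 9*x^2/2 - 2*x at the endpoints):
  F(1) − F(−1) = 1/12 − (257/12) = -64/3.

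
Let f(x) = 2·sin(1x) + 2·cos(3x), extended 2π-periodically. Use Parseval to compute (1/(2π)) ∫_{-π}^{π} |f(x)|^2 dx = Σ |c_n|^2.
Σ |c_n|^2 = 4

Expand |f|^2 and use orthogonality of {sin(nx), cos(mx)} on [-π, π]:
  ∫_{-π}^{π} sin(nx)^2 dx = π, ∫ cos(mx)^2 dx = π, and cross terms integrate to 0.
So ∫_{-π}^{π} f(x)^2 dx = 2^2 · π + 2^2 · π = (4 + 4)π.
Divide by 2π: (4 + 4)/2 = 4.
By Parseval, this equals Σ |c_n|^2.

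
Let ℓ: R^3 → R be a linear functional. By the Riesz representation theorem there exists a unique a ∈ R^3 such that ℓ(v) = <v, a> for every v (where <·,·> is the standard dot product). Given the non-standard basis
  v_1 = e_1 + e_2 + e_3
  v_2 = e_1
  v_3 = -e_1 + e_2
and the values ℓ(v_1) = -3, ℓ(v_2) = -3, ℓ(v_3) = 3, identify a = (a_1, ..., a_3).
a = (-3, 0, 0)

Write a = (a_1, ..., a_3) in the standard basis. For each basis vector v_i, ℓ(v_i) = <v_i, a> is a linear equation in the a_j's. Collect the n equations into a matrix system V a = ℓ, where row i of V is v_i (expressed in the standard basis). Since V is invertible (lower-triangular with 1s on the diagonal, up to permutation), solve by back-substitution:
  V =
[[1, 1, 1],
 [1, 0, 0],
 [-1, 1, 0]]
  V a = (-3, -3, 3)
Solving gives a = (-3, 0, 0).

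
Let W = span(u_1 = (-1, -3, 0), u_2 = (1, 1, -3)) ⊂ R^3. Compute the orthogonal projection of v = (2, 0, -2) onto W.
proj_W(v) = (31/47, 21/47, -108/47)

Set up U = [u_1 | ... | u_2] ∈ R^(3×2). The projector onto W = col(U) is P = U (U^T U)^(-1) U^T.
Compute U^T U =
  [10, -4]
  [-4, 11],
and U^T v = (-2, 8).
Solve U^T U · c = U^T v for the coefficients: c = (5/47, 36/47). The projection is proj_W(v) = U c.
Check: (v - proj_W(v)) · u_1 = 0  (should be 0).
Check: (v - proj_W(v)) · u_2 = 0  (should be 0).
Result: proj_W(v) = (31/47, 21/47, -108/47).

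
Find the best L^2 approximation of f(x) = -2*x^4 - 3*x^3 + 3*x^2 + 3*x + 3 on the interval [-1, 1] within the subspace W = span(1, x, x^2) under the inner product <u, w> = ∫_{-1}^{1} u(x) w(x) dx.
g(x) = 9*x^2/7 + 6*x/5 + 111/35

The best approximation g ∈ W is the orthogonal projection of f onto W. Writing g = a_0 + a_1 x + a_2 x^2, the coefficients solve the normal equations G · a = b where
  G_{ij} = <φ_i, φ_j> and b_i = <f, φ_i>, with φ_0 = 1, φ_1 = x, φ_2 = x^2.
G =
  [2, 0, 2/3]
  [0, 2/3, 0]
  [2/3, 0, 2/5],
b = (36/5, 4/5, 92/35).
Solving gives a_0 = 111/35, a_1 = 6/5, a_2 = 9/7, so
  g(x) = 9*x^2/7 + 6*x/5 + 111/35.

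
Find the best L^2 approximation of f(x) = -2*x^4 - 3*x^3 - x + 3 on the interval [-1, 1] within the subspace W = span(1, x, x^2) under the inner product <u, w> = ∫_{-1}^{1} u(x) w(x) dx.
g(x) = -12*x^2/7 - 14*x/5 + 111/35

The best approximation g ∈ W is the orthogonal projection of f onto W. Writing g = a_0 + a_1 x + a_2 x^2, the coefficients solve the normal equations G · a = b where
  G_{ij} = <φ_i, φ_j> and b_i = <f, φ_i>, with φ_0 = 1, φ_1 = x, φ_2 = x^2.
G =
  [2, 0, 2/3]
  [0, 2/3, 0]
  [2/3, 0, 2/5],
b = (26/5, -28/15, 10/7).
Solving gives a_0 = 111/35, a_1 = -14/5, a_2 = -12/7, so
  g(x) = -12*x^2/7 - 14*x/5 + 111/35.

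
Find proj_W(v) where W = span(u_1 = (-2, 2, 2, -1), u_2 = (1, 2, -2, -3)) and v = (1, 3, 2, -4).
proj_W(v) = (-219/233, 768/233, 36/233, -750/233)

Set up U = [u_1 | ... | u_2] ∈ R^(4×2). The projector onto W = col(U) is P = U (U^T U)^(-1) U^T.
Compute U^T U =
  [13, 1]
  [1, 18],
and U^T v = (12, 15).
Solve U^T U · c = U^T v for the coefficients: c = (201/233, 183/233). The projection is proj_W(v) = U c.
Check: (v - proj_W(v)) · u_1 = 0  (should be 0).
Check: (v - proj_W(v)) · u_2 = 0  (should be 0).
Result: proj_W(v) = (-219/233, 768/233, 36/233, -750/233).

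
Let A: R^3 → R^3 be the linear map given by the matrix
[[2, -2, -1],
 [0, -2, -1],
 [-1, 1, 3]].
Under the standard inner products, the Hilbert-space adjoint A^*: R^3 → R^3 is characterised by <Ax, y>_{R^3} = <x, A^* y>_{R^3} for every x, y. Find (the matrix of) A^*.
A^* = A^T =
[[2, 0, -1],
 [-2, -2, 1],
 [-1, -1, 3]]

For real matrices with standard dot products, the defining identity <Ax, y> = <x, A^* y> gives (Ax)^T y = x^T (A^*) y, i.e. x^T A^T y = x^T (A^*) y. Since this holds for all x, y, we must have A^* = A^T. Therefore
A^* =
[[2, 0, -1],
 [-2, -2, 1],
 [-1, -1, 3]].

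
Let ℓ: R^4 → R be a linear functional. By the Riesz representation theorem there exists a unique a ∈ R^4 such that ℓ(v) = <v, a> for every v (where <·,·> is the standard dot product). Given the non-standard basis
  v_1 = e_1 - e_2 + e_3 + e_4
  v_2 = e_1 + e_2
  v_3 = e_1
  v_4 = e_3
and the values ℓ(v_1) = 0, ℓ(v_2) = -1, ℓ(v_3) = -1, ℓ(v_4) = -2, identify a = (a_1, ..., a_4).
a = (-1, 0, -2, 3)

Write a = (a_1, ..., a_4) in the standard basis. For each basis vector v_i, ℓ(v_i) = <v_i, a> is a linear equation in the a_j's. Collect the n equations into a matrix system V a = ℓ, where row i of V is v_i (expressed in the standard basis). Since V is invertible (lower-triangular with 1s on the diagonal, up to permutation), solve by back-substitution:
  V =
[[1, -1, 1, 1],
 [1, 1, 0, 0],
 [1, 0, 0, 0],
 [0, 0, 1, 0]]
  V a = (0, -1, -1, -2)
Solving gives a = (-1, 0, -2, 3).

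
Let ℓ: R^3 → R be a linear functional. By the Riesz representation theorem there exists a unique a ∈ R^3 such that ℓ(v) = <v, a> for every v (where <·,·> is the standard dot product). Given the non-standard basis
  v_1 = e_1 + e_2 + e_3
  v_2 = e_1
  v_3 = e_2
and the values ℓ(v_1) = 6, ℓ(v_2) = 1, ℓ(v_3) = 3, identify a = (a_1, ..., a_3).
a = (1, 3, 2)

Write a = (a_1, ..., a_3) in the standard basis. For each basis vector v_i, ℓ(v_i) = <v_i, a> is a linear equation in the a_j's. Collect the n equations into a matrix system V a = ℓ, where row i of V is v_i (expressed in the standard basis). Since V is invertible (lower-triangular with 1s on the diagonal, up to permutation), solve by back-substitution:
  V =
[[1, 1, 1],
 [1, 0, 0],
 [0, 1, 0]]
  V a = (6, 1, 3)
Solving gives a = (1, 3, 2).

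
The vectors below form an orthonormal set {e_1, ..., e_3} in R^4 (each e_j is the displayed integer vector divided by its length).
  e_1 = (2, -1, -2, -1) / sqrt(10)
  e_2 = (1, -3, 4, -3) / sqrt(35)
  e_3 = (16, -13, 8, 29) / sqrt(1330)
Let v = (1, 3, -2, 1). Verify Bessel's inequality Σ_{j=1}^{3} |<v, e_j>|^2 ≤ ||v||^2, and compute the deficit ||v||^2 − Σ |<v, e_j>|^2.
Σ |<v, e_j>|^2 = 205/19; ||v||^2 = 15; deficit = 80/19

Write each e_j = u_j / sqrt(<u_j, u_j>) where u_j is the displayed integer vector. Then <v, e_j> = <v, u_j> / sqrt(<u_j, u_j>), so |<v, e_j>|^2 = <v, u_j>^2 / <u_j, u_j>.
Coefficients: <v, e_1> = 2/sqrt(10), <v, e_2> = -19/sqrt(35), <v, e_3> = -10/sqrt(1330).
Square and sum: Σ |<v, e_j>|^2 = 205/19.
Compute ||v||^2 = v·v = 15.
Deficit = 15 − 205/19 = 80/19 ≥ 0, confirming Bessel's inequality. (The deficit equals ||v − Σ <v,e_j> e_j||^2, the squared distance from v to span{e_j}.)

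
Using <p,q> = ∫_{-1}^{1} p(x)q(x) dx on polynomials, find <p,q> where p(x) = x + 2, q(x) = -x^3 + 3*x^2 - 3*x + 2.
<p,q> = 48/5

Expand the product: p(x)·q(x) = -x^4 + x^3 + 3*x^2 - 4*x + 4.
∫_{-1}^{1} of each monomial x^k gives [2/(k+1) if k even, 0 if k odd]. Integrating term-by-term (or equivalently evaluating the antiderivative F(x) = -x^5/5 + x^4/4 + x^3 - 2*x^2 + 4*x at the endpoints):
  F(1) − F(−1) = 61/20 − (-131/20) = 48/5.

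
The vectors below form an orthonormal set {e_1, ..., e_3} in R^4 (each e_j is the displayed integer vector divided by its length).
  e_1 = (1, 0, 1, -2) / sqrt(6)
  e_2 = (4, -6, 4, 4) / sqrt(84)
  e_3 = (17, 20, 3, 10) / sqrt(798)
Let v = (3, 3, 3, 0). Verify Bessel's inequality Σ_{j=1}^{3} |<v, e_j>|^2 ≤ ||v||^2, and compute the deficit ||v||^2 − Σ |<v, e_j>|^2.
Σ |<v, e_j>|^2 = 465/19; ||v||^2 = 27; deficit = 48/19

Write each e_j = u_j / sqrt(<u_j, u_j>) where u_j is the displayed integer vector. Then <v, e_j> = <v, u_j> / sqrt(<u_j, u_j>), so |<v, e_j>|^2 = <v, u_j>^2 / <u_j, u_j>.
Coefficients: <v, e_1> = 6/sqrt(6), <v, e_2> = 6/sqrt(84), <v, e_3> = 120/sqrt(798).
Square and sum: Σ |<v, e_j>|^2 = 465/19.
Compute ||v||^2 = v·v = 27.
Deficit = 27 − 465/19 = 48/19 ≥ 0, confirming Bessel's inequality. (The deficit equals ||v − Σ <v,e_j> e_j||^2, the squared distance from v to span{e_j}.)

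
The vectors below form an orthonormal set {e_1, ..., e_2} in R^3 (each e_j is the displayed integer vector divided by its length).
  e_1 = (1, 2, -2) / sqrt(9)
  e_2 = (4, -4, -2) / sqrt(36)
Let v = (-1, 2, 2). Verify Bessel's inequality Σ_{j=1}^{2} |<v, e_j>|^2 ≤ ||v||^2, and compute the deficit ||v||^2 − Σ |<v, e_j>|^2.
Σ |<v, e_j>|^2 = 65/9; ||v||^2 = 9; deficit = 16/9

Write each e_j = u_j / sqrt(<u_j, u_j>) where u_j is the displayed integer vector. Then <v, e_j> = <v, u_j> / sqrt(<u_j, u_j>), so |<v, e_j>|^2 = <v, u_j>^2 / <u_j, u_j>.
Coefficients: <v, e_1> = -1/sqrt(9), <v, e_2> = -16/sqrt(36).
Square and sum: Σ |<v, e_j>|^2 = 65/9.
Compute ||v||^2 = v·v = 9.
Deficit = 9 − 65/9 = 16/9 ≥ 0, confirming Bessel's inequality. (The deficit equals ||v − Σ <v,e_j> e_j||^2, the squared distance from v to span{e_j}.)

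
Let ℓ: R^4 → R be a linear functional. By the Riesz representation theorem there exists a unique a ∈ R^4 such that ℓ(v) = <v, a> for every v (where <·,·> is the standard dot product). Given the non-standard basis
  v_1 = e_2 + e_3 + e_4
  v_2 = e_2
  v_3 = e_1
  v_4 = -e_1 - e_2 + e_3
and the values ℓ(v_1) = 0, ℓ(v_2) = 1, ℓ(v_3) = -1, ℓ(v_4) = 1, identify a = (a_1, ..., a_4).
a = (-1, 1, 1, -2)

Write a = (a_1, ..., a_4) in the standard basis. For each basis vector v_i, ℓ(v_i) = <v_i, a> is a linear equation in the a_j's. Collect the n equations into a matrix system V a = ℓ, where row i of V is v_i (expressed in the standard basis). Since V is invertible (lower-triangular with 1s on the diagonal, up to permutation), solve by back-substitution:
  V =
[[0, 1, 1, 1],
 [0, 1, 0, 0],
 [1, 0, 0, 0],
 [-1, -1, 1, 0]]
  V a = (0, 1, -1, 1)
Solving gives a = (-1, 1, 1, -2).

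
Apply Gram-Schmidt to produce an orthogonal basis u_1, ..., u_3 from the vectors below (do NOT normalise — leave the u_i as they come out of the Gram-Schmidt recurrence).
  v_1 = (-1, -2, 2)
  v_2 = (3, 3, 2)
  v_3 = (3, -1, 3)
Orthogonal basis:
  u_1 = (-1, -2, 2)
  u_2 = (22/9, 17/9, 28/9)
  u_3 = (290/173, -232/173, -87/173)

Apply the Gram-Schmidt recurrence
  u_1 = v_1
  u_i = v_i − Σ_{j<i} ((v_i · u_j) / (u_j · u_j)) · u_j.

Step by step this gives:
  u_1 = (-1, -2, 2)
  u_2 = (22/9, 17/9, 28/9)
  u_3 = (290/173, -232/173, -87/173)

Orthogonality check:
  u_2 · u_1 = 0 (should be 0)
  u_3 · u_1 = 0 (should be 0)
  u_3 · u_2 = 0 (should be 0)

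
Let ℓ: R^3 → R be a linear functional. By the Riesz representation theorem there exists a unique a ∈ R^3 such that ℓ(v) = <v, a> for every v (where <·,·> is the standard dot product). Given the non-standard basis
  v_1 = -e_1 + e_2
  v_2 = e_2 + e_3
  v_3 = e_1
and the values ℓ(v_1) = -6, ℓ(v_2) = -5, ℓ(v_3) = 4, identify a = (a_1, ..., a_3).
a = (4, -2, -3)

Write a = (a_1, ..., a_3) in the standard basis. For each basis vector v_i, ℓ(v_i) = <v_i, a> is a linear equation in the a_j's. Collect the n equations into a matrix system V a = ℓ, where row i of V is v_i (expressed in the standard basis). Since V is invertible (lower-triangular with 1s on the diagonal, up to permutation), solve by back-substitution:
  V =
[[-1, 1, 0],
 [0, 1, 1],
 [1, 0, 0]]
  V a = (-6, -5, 4)
Solving gives a = (4, -2, -3).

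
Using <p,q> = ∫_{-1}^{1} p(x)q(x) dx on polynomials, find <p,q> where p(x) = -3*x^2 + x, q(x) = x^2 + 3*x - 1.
<p,q> = 14/5

Expand the product: p(x)·q(x) = -3*x^4 - 8*x^3 + 6*x^2 - x.
∫_{-1}^{1} of each monomial x^k gives [2/(k+1) if k even, 0 if k odd]. Integrating term-by-term (or equivalently evaluating the antiderivative F(x) = -3*x^5/5 - 2*x^4 + 2*x^3 - x^2/2 at the endpoints):
  F(1) − F(−1) = -11/10 − (-39/10) = 14/5.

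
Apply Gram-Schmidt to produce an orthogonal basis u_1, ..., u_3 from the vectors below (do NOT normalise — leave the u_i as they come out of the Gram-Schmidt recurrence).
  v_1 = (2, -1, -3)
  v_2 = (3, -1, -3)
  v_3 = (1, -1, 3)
Orthogonal basis:
  u_1 = (2, -1, -3)
  u_2 = (5/7, 1/7, 3/7)
  u_3 = (0, -9/5, 3/5)

Apply the Gram-Schmidt recurrence
  u_1 = v_1
  u_i = v_i − Σ_{j<i} ((v_i · u_j) / (u_j · u_j)) · u_j.

Step by step this gives:
  u_1 = (2, -1, -3)
  u_2 = (5/7, 1/7, 3/7)
  u_3 = (0, -9/5, 3/5)

Orthogonality check:
  u_2 · u_1 = 0 (should be 0)
  u_3 · u_1 = 0 (should be 0)
  u_3 · u_2 = 0 (should be 0)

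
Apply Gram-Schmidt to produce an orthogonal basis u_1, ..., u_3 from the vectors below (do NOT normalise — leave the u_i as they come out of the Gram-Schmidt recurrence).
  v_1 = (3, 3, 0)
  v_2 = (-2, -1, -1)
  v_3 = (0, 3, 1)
Orthogonal basis:
  u_1 = (3, 3, 0)
  u_2 = (-1/2, 1/2, -1)
  u_3 = (-4/3, 4/3, 4/3)

Apply the Gram-Schmidt recurrence
  u_1 = v_1
  u_i = v_i − Σ_{j<i} ((v_i · u_j) / (u_j · u_j)) · u_j.

Step by step this gives:
  u_1 = (3, 3, 0)
  u_2 = (-1/2, 1/2, -1)
  u_3 = (-4/3, 4/3, 4/3)

Orthogonality check:
  u_2 · u_1 = 0 (should be 0)
  u_3 · u_1 = 0 (should be 0)
  u_3 · u_2 = 0 (should be 0)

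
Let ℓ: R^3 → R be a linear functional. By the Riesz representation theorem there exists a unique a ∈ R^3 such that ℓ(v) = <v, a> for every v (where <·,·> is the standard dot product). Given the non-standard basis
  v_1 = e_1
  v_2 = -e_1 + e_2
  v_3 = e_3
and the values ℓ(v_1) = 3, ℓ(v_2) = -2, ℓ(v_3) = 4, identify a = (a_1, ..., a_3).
a = (3, 1, 4)

Write a = (a_1, ..., a_3) in the standard basis. For each basis vector v_i, ℓ(v_i) = <v_i, a> is a linear equation in the a_j's. Collect the n equations into a matrix system V a = ℓ, where row i of V is v_i (expressed in the standard basis). Since V is invertible (lower-triangular with 1s on the diagonal, up to permutation), solve by back-substitution:
  V =
[[1, 0, 0],
 [-1, 1, 0],
 [0, 0, 1]]
  V a = (3, -2, 4)
Solving gives a = (3, 1, 4).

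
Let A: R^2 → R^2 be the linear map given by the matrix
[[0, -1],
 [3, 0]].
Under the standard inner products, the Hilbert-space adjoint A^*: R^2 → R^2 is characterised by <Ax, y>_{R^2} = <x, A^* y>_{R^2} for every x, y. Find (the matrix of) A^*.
A^* = A^T =
[[0, 3],
 [-1, 0]]

For real matrices with standard dot products, the defining identity <Ax, y> = <x, A^* y> gives (Ax)^T y = x^T (A^*) y, i.e. x^T A^T y = x^T (A^*) y. Since this holds for all x, y, we must have A^* = A^T. Therefore
A^* =
[[0, 3],
 [-1, 0]].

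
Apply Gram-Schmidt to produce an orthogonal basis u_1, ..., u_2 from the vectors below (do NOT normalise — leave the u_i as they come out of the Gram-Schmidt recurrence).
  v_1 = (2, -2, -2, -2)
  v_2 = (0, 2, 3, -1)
Orthogonal basis:
  u_1 = (2, -2, -2, -2)
  u_2 = (1, 1, 2, -2)

Apply the Gram-Schmidt recurrence
  u_1 = v_1
  u_i = v_i − Σ_{j<i} ((v_i · u_j) / (u_j · u_j)) · u_j.

Step by step this gives:
  u_1 = (2, -2, -2, -2)
  u_2 = (1, 1, 2, -2)

Orthogonality check:
  u_2 · u_1 = 0 (should be 0)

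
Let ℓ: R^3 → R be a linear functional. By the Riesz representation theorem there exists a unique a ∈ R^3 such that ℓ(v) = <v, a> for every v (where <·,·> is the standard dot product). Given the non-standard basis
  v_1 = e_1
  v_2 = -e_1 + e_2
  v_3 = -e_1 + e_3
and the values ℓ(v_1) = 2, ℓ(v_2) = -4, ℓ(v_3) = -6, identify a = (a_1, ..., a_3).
a = (2, -2, -4)

Write a = (a_1, ..., a_3) in the standard basis. For each basis vector v_i, ℓ(v_i) = <v_i, a> is a linear equation in the a_j's. Collect the n equations into a matrix system V a = ℓ, where row i of V is v_i (expressed in the standard basis). Since V is invertible (lower-triangular with 1s on the diagonal, up to permutation), solve by back-substitution:
  V =
[[1, 0, 0],
 [-1, 1, 0],
 [-1, 0, 1]]
  V a = (2, -4, -6)
Solving gives a = (2, -2, -4).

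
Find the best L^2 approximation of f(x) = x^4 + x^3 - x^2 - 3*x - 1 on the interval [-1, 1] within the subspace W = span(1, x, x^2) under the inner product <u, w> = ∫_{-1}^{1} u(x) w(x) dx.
g(x) = -x^2/7 - 12*x/5 - 38/35

The best approximation g ∈ W is the orthogonal projection of f onto W. Writing g = a_0 + a_1 x + a_2 x^2, the coefficients solve the normal equations G · a = b where
  G_{ij} = <φ_i, φ_j> and b_i = <f, φ_i>, with φ_0 = 1, φ_1 = x, φ_2 = x^2.
G =
  [2, 0, 2/3]
  [0, 2/3, 0]
  [2/3, 0, 2/5],
b = (-34/15, -8/5, -82/105).
Solving gives a_0 = -38/35, a_1 = -12/5, a_2 = -1/7, so
  g(x) = -x^2/7 - 12*x/5 - 38/35.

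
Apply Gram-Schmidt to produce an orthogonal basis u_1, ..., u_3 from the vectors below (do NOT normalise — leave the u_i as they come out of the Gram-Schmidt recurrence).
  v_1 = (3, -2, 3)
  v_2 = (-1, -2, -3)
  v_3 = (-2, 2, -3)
Orthogonal basis:
  u_1 = (3, -2, 3)
  u_2 = (1/11, -30/11, -21/11)
  u_3 = (36/61, 18/61, -24/61)

Apply the Gram-Schmidt recurrence
  u_1 = v_1
  u_i = v_i − Σ_{j<i} ((v_i · u_j) / (u_j · u_j)) · u_j.

Step by step this gives:
  u_1 = (3, -2, 3)
  u_2 = (1/11, -30/11, -21/11)
  u_3 = (36/61, 18/61, -24/61)

Orthogonality check:
  u_2 · u_1 = 0 (should be 0)
  u_3 · u_1 = 0 (should be 0)
  u_3 · u_2 = 0 (should be 0)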